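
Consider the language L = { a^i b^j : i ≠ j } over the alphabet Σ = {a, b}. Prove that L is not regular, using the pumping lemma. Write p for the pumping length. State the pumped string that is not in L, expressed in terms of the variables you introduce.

a^{p+p!} b^{p+p!}

Assume L is regular; let p be its pumping constant.
Choose w = a^p b^{p+p!}. Since p ≠ p+p!, w ∈ L; and |w| ≥ p.
By the pumping lemma, w = xyz with |xy| ≤ p and |y| > 0.
Because |xy| ≤ p and w begins with p copies of a, we have y = a^k with 1 ≤ k ≤ p.
Since 1 ≤ k ≤ p, k divides p!; set t = 1 + p!/k. Then xy^t z has p + (p!/k)·k = p + p! copies of a. Now the a-count equals the b-count, so i ≠ j fails. So xy^t z = a^{p+p!} b^{p+p!} ∉ L.
This contradicts the pumping lemma, so L is not regular.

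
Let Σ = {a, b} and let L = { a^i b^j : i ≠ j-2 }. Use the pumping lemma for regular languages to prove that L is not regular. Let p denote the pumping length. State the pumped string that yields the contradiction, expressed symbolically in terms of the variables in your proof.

a^{p+p!} b^{p+p!+2}

Assume L is regular. Let p be the pumping length given by the pumping lemma.
Choose w = a^p b^{p+p!+2}. Since p ≠ (p+p!+2)-2 = p+p!, w ∈ L; and |w| ≥ p.
By the pumping lemma, w = xyz with |xy| ≤ p and |y| ≥ 1.
Since the first p symbols of w are all a's and |xy| ≤ p, y lies entirely in the leading a-block: y = a^k for some k with 1 ≤ k ≤ p.
Since 1 ≤ k ≤ p, k divides p!; set t = 1 + p!/k. Then xy^t z has p + (p!/k)·k = p + p! copies of a. Now the a-count is p+p! and (b-count)-2 = (p+p!+2)-2 = p+p!, so i ≠ j-2 fails. So xy^t z = a^{p+p!} b^{p+p!+2} ∉ L.
Contradiction. Therefore L is not regular.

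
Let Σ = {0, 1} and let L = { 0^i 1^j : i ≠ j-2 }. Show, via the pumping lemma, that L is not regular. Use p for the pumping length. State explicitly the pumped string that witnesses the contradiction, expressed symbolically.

Assume L is regular; let p be its pumping constant.
Choose w = 0^p 1^{p+p!+2}. Since p ≠ (p+p!+2)-2 = p+p!, w ∈ L; and |w| ≥ p.
The pumping lemma gives a decomposition w = xyz where |xy| ≤ p and y is nonempty.
Since the first p symbols of w are all 0's and |xy| ≤ p, y lies entirely in the leading 0-block: y = 0^k for some k with 1 ≤ k ≤ p.
Since 1 ≤ k ≤ p, k divides p!; set t = 1 + p!/k. Then xy^t z has p + (p!/k)·k = p + p! copies of 0. Now the 0-count is p+p! and (1-count)-2 = (p+p!+2)-2 = p+p!, so i ≠ j-2 fails. So xy^t z = 0^{p+p!} 1^{p+p!+2} ∉ L.
This is a contradiction; hence L is not regular.

0^{p+p!} 1^{p+p!+2}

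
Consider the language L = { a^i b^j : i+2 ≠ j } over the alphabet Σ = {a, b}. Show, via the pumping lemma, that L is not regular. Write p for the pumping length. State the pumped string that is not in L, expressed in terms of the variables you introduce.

Assume L is regular. Let p be the pumping length given by the pumping lemma.
Choose w = a^p b^{p+p!+2}. Since p ≠ (p+p!+2)-2 = p+p!, w ∈ L; and |w| ≥ p.
Write w = xyz as guaranteed by the lemma, with |xy| ≤ p and |y| ≥ 1.
The first p characters of w are a's, so xy (and hence y) consists only of a's. Write y = a^k, 1 ≤ k ≤ p.
Since 1 ≤ k ≤ p, k divides p!; set t = 1 + p!/k. Then xy^t z has p + (p!/k)·k = p + p! copies of a. Now the a-count is p+p! and (b-count)-2 = (p+p!+2)-2 = p+p!, so i+2 ≠ j fails. So xy^t z = a^{p+p!} b^{p+p!+2} ∉ L.
This is a contradiction; hence L is not regular.

a^{p+p!} b^{p+p!+2}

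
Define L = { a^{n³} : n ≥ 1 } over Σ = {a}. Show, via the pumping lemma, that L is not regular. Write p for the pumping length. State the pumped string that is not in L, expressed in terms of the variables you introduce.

Assume L is regular. Let p be the pumping length given by the pumping lemma.
Take w = a^{p³} ∈ L with |w| = p³ ≥ p.
Write w = xyz as guaranteed by the lemma, with |xy| ≤ p and y is nonempty.
Then y = a^k for some k with 1 ≤ k ≤ p.
Pump with i = 2: xy^2z = a^{p³+k}. Since 1 ≤ k ≤ p, p³ < p³+k ≤ p³+p < p³+3p²+3p+1 = (p+1)³, so p³+k is not a perfect cube. So xy^2z ∉ L.
This contradicts the pumping lemma, so L is not regular.

a^{p³+k}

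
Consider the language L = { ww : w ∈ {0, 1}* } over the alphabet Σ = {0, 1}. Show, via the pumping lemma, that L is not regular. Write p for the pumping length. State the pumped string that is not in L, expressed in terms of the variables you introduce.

Suppose for contradiction that L is regular, and let p be the pumping length.
Take w = 0^p 1^p 0^p 1^p = uu where u = 0^p1^p; then w ∈ L and |w| = 4p ≥ p.
By the pumping lemma, w = xyz with |xy| ≤ p and y is nonempty.
Because |xy| ≤ p and w begins with p copies of 0, we have y = 0^k with 1 ≤ k ≤ p.
Pump with i = 2: xy^2z = 0^{p+k} 1^p 0^p 1^p, of length 4p+k. Suppose this equals vv. The string starts with 0 and ends with 1, so v does too; thus the boundary between the two copies of v is a 1→0 transition. There is exactly one such transition, at position 2p+k, so |v| = 2p+k and |vv| = 4p+2k ≠ 4p+k since k ≥ 1. So xy^2z ∉ L.
Contradiction. Therefore L is not regular.

0^{p+k} 1^p 0^p 1^p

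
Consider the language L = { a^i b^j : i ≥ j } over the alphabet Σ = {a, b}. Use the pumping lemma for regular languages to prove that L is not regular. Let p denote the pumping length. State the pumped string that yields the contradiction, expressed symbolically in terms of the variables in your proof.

a^{p-k} b^p

Suppose for contradiction that L is regular, and let p be the pumping length.
Choose w = a^p b^p ∈ L, with |w| = 2p ≥ p.
By the pumping lemma, w = xyz with |xy| ≤ p and |y| ≥ 1.
Since the first p symbols of w are all a's and |xy| ≤ p, y lies entirely in the leading a-block: y = a^k for some k with 1 ≤ k ≤ p.
Consider xy^0z = xz = a^{p-k} b^p. Since k ≥ 1, the a-count p-k is less than p, so i ≥ j fails; thus xz ∉ L.
This contradicts the pumping lemma, so L is not regular.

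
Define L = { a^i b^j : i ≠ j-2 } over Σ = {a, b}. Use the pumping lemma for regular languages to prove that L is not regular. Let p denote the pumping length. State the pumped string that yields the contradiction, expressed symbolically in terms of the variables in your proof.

Suppose for contradiction that L is regular, and let p be the pumping length.
Choose w = a^p b^{p+p!+2}. Since p ≠ (p+p!+2)-2 = p+p!, w ∈ L; and |w| ≥ p.
Write w = xyz as guaranteed by the lemma, with |xy| ≤ p and |y| ≥ 1.
The first p characters of w are a's, so xy (and hence y) consists only of a's. Write y = a^k, 1 ≤ k ≤ p.
Since 1 ≤ k ≤ p, k divides p!; set t = 1 + p!/k. Then xy^t z has p + (p!/k)·k = p + p! copies of a. Now the a-count is p+p! and (b-count)-2 = (p+p!+2)-2 = p+p!, so i ≠ j-2 fails. So xy^t z = a^{p+p!} b^{p+p!+2} ∉ L.
Contradiction. Therefore L is not regular.

a^{p+p!} b^{p+p!+2}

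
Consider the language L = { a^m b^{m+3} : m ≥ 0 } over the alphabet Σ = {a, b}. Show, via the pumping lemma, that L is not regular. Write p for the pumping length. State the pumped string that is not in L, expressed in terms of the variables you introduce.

a^{p+k} b^{p+3}

Toward a contradiction, assume L is regular with pumping length p.
Let w = a^p b^{p+3} ∈ L; note |w| = 2p+3 ≥ p.
The pumping lemma gives a decomposition w = xyz where |xy| ≤ p and |y| > 0.
Because |xy| ≤ p and w begins with p copies of a, we have y = a^k with 1 ≤ k ≤ p.
Pump with i = 2: xy^2z = a^{p+k} b^{p+3}. For this to lie in L we would need p+3 = (p+k)+3, which forces k = 0. But k ≥ 1, so xy^2z ∉ L.
This is a contradiction; hence L is not regular.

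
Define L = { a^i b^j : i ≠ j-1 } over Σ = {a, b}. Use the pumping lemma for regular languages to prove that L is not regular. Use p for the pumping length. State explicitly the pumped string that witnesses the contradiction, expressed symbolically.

Toward a contradiction, assume L is regular with pumping length p.
Choose w = a^p b^{p+p!+1}. Since p ≠ (p+p!+1)-1 = p+p!, w ∈ L; and |w| ≥ p.
Write w = xyz as guaranteed by the lemma, with |xy| ≤ p and |y| > 0.
The first p characters of w are a's, so xy (and hence y) consists only of a's. Write y = a^k, 1 ≤ k ≤ p.
Since 1 ≤ k ≤ p, k divides p!; set t = 1 + p!/k. Then xy^t z has p + (p!/k)·k = p + p! copies of a. Now the a-count is p+p! and (b-count)-1 = (p+p!+1)-1 = p+p!, so i ≠ j-1 fails. So xy^t z = a^{p+p!} b^{p+p!+1} ∉ L.
Contradiction. Therefore L is not regular.

a^{p+p!} b^{p+p!+1}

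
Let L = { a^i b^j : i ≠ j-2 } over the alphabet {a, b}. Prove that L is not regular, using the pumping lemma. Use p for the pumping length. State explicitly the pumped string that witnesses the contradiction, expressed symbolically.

Suppose for contradiction that L is regular, and let p be the pumping length.
Choose w = a^p b^{p+p!+2}. Since p ≠ (p+p!+2)-2 = p+p!, w ∈ L; and |w| ≥ p.
By the pumping lemma, w = xyz with |xy| ≤ p and |y| ≥ 1.
Because |xy| ≤ p and w begins with p copies of a, we have y = a^k with 1 ≤ k ≤ p.
Since 1 ≤ k ≤ p, k divides p!; set t = 1 + p!/k. Then xy^t z has p + (p!/k)·k = p + p! copies of a. Now the a-count is p+p! and (b-count)-2 = (p+p!+2)-2 = p+p!, so i ≠ j-2 fails. So xy^t z = a^{p+p!} b^{p+p!+2} ∉ L.
Contradiction. Therefore L is not regular.

a^{p+p!} b^{p+p!+2}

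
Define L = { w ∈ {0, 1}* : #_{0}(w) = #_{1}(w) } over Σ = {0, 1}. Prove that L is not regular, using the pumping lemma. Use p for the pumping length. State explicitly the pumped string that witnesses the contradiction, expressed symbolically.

Assume L is regular. Let p be the pumping length given by the pumping lemma.
Choose w = 0^p 1^p ∈ L with |w| = 2p ≥ p.
Write w = xyz as guaranteed by the lemma, with |xy| ≤ p and |y| > 0.
Because |xy| ≤ p and w begins with p copies of 0, we have y = 0^k with 1 ≤ k ≤ p.
Pump with i = 2: xy^2z = 0^{p+k} 1^p has p+k occurrences of 0 but only p of 1. Since k ≥ 1 the counts differ, so xy^2z ∉ L.
This contradicts the pumping lemma, so L is not regular.

0^{p+k} 1^p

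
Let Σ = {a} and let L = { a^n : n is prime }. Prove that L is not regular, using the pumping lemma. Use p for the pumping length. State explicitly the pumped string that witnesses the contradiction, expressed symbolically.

Assume L is regular. Let p be the pumping length given by the pumping lemma.
Let q be a prime with q ≥ p+2 (infinitely many primes exist), and take w = a^q ∈ L with |w| = q ≥ p.
By the pumping lemma, w = xyz with |xy| ≤ p and |y| > 0.
Then y = a^k for some k with 1 ≤ k ≤ p.
Since 1 ≤ k ≤ p, |xz| = q-k. Pump with i = q+1: |xy^{q+1}z| = (q-k)+(q+1)k = q+qk = q(1+k), which is composite (both factors ≥ 2). So xy^{q+1}z = a^{q(1+k)} ∉ L.
This is a contradiction; hence L is not regular.

a^{q(1+k)}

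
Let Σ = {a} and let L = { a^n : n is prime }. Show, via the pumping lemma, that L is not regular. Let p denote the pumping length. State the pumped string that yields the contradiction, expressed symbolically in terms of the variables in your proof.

a^{q(1+k)}

Suppose for contradiction that L is regular, and let p be the pumping length.
Let q be a prime with q ≥ p+2 (infinitely many primes exist), and take w = a^q ∈ L with |w| = q ≥ p.
By the pumping lemma, w = xyz with |xy| ≤ p and y is nonempty.
Then y = a^k for some k with 1 ≤ k ≤ p.
Since 1 ≤ k ≤ p, |xz| = q-k. Pump with i = q+1: |xy^{q+1}z| = (q-k)+(q+1)k = q+qk = q(1+k), which is composite (both factors ≥ 2). So xy^{q+1}z = a^{q(1+k)} ∉ L.
Contradiction. Therefore L is not regular.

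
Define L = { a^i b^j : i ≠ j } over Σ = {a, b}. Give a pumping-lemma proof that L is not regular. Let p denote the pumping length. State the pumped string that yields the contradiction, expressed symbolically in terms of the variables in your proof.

Suppose for contradiction that L is regular, and let p be the pumping length.
Choose w = a^p b^{p+p!}. Since p ≠ p+p!, w ∈ L; and |w| ≥ p.
By the pumping lemma, w = xyz with |xy| ≤ p and |y| ≥ 1.
Since the first p symbols of w are all a's and |xy| ≤ p, y lies entirely in the leading a-block: y = a^k for some k with 1 ≤ k ≤ p.
Since 1 ≤ k ≤ p, k divides p!; set t = 1 + p!/k. Then xy^t z has p + (p!/k)·k = p + p! copies of a. Now the a-count equals the b-count, so i ≠ j fails. So xy^t z = a^{p+p!} b^{p+p!} ∉ L.
This contradicts the pumping lemma, so L is not regular.

a^{p+p!} b^{p+p!}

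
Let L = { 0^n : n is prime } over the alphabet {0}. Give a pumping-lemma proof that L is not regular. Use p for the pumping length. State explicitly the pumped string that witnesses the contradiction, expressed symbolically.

Suppose for contradiction that L is regular, and let p be the pumping length.
Let q be a prime with q ≥ p+2 (infinitely many primes exist), and take w = 0^q ∈ L with |w| = q ≥ p.
By the pumping lemma, w = xyz with |xy| ≤ p and |y| ≥ 1.
Then y = 0^k for some k with 1 ≤ k ≤ p.
Since 1 ≤ k ≤ p, |xz| = q-k. Pump with i = q+1: |xy^{q+1}z| = (q-k)+(q+1)k = q+qk = q(1+k), which is composite (both factors ≥ 2). So xy^{q+1}z = 0^{q(1+k)} ∉ L.
Contradiction. Therefore L is not regular.

0^{q(1+k)}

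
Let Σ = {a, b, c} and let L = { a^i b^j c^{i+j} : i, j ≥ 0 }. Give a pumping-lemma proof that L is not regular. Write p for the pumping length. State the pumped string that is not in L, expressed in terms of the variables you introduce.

a^{p+k} b^p c^{2p}

Suppose for contradiction that L is regular, and let p be the pumping length.
Take w = a^p b^p c^{2p} ∈ L (with i=j=p, i+j=2p), |w| = 4p ≥ p.
The pumping lemma gives a decomposition w = xyz where |xy| ≤ p and |y| > 0.
Since the first p symbols of w are all a's and |xy| ≤ p, y lies entirely in the leading a-block: y = a^k for some k with 1 ≤ k ≤ p.
Consider xy^2z = a^{p+k} b^p c^{2p}. Now the a- and b-counts sum to 2p+k, but the c-count is 2p ≠ 2p+k. So xy^2z ∉ L.
This contradicts the pumping lemma, so L is not regular.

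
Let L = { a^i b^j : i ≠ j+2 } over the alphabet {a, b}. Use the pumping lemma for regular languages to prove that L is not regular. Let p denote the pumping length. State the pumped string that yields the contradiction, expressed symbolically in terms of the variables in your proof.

Toward a contradiction, assume L is regular with pumping length p.
Choose w = a^p b^{p+p!-2}. Since p ≠ (p+p!-2)+2 = p+p!, w ∈ L; and |w| ≥ p.
The pumping lemma gives a decomposition w = xyz where |xy| ≤ p and |y| ≥ 1.
Since the first p symbols of w are all a's and |xy| ≤ p, y lies entirely in the leading a-block: y = a^k for some k with 1 ≤ k ≤ p.
Since 1 ≤ k ≤ p, k divides p!; set t = 1 + p!/k. Then xy^t z has p + (p!/k)·k = p + p! copies of a. Now the a-count is p+p! and (b-count)+2 = (p+p!-2)+2 = p+p!, so i ≠ j+2 fails. So xy^t z = a^{p+p!} b^{p+p!-2} ∉ L.
Contradiction. Therefore L is not regular.

a^{p+p!} b^{p+p!-2}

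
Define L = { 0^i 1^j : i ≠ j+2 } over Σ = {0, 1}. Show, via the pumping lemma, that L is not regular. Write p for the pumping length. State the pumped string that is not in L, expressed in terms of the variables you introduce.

0^{p+p!} 1^{p+p!-2}

Suppose for contradiction that L is regular, and let p be the pumping length.
Choose w = 0^p 1^{p+p!-2}. Since p ≠ (p+p!-2)+2 = p+p!, w ∈ L; and |w| ≥ p.
By the pumping lemma, w = xyz with |xy| ≤ p and |y| ≥ 1.
Because |xy| ≤ p and w begins with p copies of 0, we have y = 0^k with 1 ≤ k ≤ p.
Since 1 ≤ k ≤ p, k divides p!; set t = 1 + p!/k. Then xy^t z has p + (p!/k)·k = p + p! copies of 0. Now the 0-count is p+p! and (1-count)+2 = (p+p!-2)+2 = p+p!, so i ≠ j+2 fails. So xy^t z = 0^{p+p!} 1^{p+p!-2} ∉ L.
This is a contradiction; hence L is not regular.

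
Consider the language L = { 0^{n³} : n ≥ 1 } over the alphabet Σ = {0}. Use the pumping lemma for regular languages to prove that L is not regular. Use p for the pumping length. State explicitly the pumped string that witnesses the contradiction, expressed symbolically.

0^{p³+k}

Assume L is regular. Let p be the pumping length given by the pumping lemma.
Take w = 0^{p³} ∈ L with |w| = p³ ≥ p.
The pumping lemma gives a decomposition w = xyz where |xy| ≤ p and |y| > 0.
Then y = 0^k for some k with 1 ≤ k ≤ p.
Pump with i = 2: xy^2z = 0^{p³+k}. Since 1 ≤ k ≤ p, p³ < p³+k ≤ p³+p < p³+3p²+3p+1 = (p+1)³, so p³+k is not a perfect cube. So xy^2z ∉ L.
This is a contradiction; hence L is not regular.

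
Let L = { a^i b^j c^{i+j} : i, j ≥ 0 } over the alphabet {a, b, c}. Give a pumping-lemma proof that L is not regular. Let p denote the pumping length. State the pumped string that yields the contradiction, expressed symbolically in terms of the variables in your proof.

Toward a contradiction, assume L is regular with pumping length p.
Take w = a^p b^p c^{2p} ∈ L (with i=j=p, i+j=2p), |w| = 4p ≥ p.
Write w = xyz as guaranteed by the lemma, with |xy| ≤ p and |y| ≥ 1.
The first p characters of w are a's, so xy (and hence y) consists only of a's. Write y = a^k, 1 ≤ k ≤ p.
Consider xy^2z = a^{p+k} b^p c^{2p}. Now the a- and b-counts sum to 2p+k, but the c-count is 2p ≠ 2p+k. So xy^2z ∉ L.
This is a contradiction; hence L is not regular.

a^{p+k} b^p c^{2p}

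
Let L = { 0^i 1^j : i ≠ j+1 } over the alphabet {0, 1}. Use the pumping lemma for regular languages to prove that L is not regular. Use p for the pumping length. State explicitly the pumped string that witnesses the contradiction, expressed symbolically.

0^{p+p!} 1^{p+p!-1}

Assume L is regular. Let p be the pumping length given by the pumping lemma.
Choose w = 0^p 1^{p+p!-1}. Since p ≠ (p+p!-1)+1 = p+p!, w ∈ L; and |w| ≥ p.
By the pumping lemma, w = xyz with |xy| ≤ p and |y| > 0.
Since the first p symbols of w are all 0's and |xy| ≤ p, y lies entirely in the leading 0-block: y = 0^k for some k with 1 ≤ k ≤ p.
Since 1 ≤ k ≤ p, k divides p!; set t = 1 + p!/k. Then xy^t z has p + (p!/k)·k = p + p! copies of 0. Now the 0-count is p+p! and (1-count)+1 = (p+p!-1)+1 = p+p!, so i ≠ j+1 fails. So xy^t z = 0^{p+p!} 1^{p+p!-1} ∉ L.
This is a contradiction; hence L is not regular.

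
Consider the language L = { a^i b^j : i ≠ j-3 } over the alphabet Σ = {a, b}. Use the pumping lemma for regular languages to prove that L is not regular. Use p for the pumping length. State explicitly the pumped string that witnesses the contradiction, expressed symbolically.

Assume L is regular. Let p be the pumping length given by the pumping lemma.
Choose w = a^p b^{p+p!+3}. Since p ≠ (p+p!+3)-3 = p+p!, w ∈ L; and |w| ≥ p.
The pumping lemma gives a decomposition w = xyz where |xy| ≤ p and |y| > 0.
Since the first p symbols of w are all a's and |xy| ≤ p, y lies entirely in the leading a-block: y = a^k for some k with 1 ≤ k ≤ p.
Since 1 ≤ k ≤ p, k divides p!; set t = 1 + p!/k. Then xy^t z has p + (p!/k)·k = p + p! copies of a. Now the a-count is p+p! and (b-count)-3 = (p+p!+3)-3 = p+p!, so i ≠ j-3 fails. So xy^t z = a^{p+p!} b^{p+p!+3} ∉ L.
This is a contradiction; hence L is not regular.

a^{p+p!} b^{p+p!+3}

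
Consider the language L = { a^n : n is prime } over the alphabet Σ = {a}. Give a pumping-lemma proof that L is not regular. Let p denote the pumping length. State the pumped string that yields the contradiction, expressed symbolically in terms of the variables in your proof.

Suppose for contradiction that L is regular, and let p be the pumping length.
Let q be a prime with q ≥ p+2 (infinitely many primes exist), and take w = a^q ∈ L with |w| = q ≥ p.
Write w = xyz as guaranteed by the lemma, with |xy| ≤ p and y is nonempty.
Then y = a^k for some k with 1 ≤ k ≤ p.
Since 1 ≤ k ≤ p, |xz| = q-k. Pump with i = q+1: |xy^{q+1}z| = (q-k)+(q+1)k = q+qk = q(1+k), which is composite (both factors ≥ 2). So xy^{q+1}z = a^{q(1+k)} ∉ L.
This is a contradiction; hence L is not regular.

a^{q(1+k)}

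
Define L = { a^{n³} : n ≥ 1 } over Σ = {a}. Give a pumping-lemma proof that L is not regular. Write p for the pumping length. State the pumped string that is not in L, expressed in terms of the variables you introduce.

Toward a contradiction, assume L is regular with pumping length p.
Take w = a^{p³} ∈ L with |w| = p³ ≥ p.
Write w = xyz as guaranteed by the lemma, with |xy| ≤ p and |y| ≥ 1.
Then y = a^k for some k with 1 ≤ k ≤ p.
Pump with i = 2: xy^2z = a^{p³+k}. Since 1 ≤ k ≤ p, p³ < p³+k ≤ p³+p < p³+3p²+3p+1 = (p+1)³, so p³+k is not a perfect cube. So xy^2z ∉ L.
Contradiction. Therefore L is not regular.

a^{p³+k}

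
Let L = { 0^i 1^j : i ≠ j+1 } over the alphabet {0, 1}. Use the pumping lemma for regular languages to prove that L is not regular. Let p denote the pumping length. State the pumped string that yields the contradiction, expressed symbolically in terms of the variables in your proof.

Toward a contradiction, assume L is regular with pumping length p.
Choose w = 0^p 1^{p+p!-1}. Since p ≠ (p+p!-1)+1 = p+p!, w ∈ L; and |w| ≥ p.
By the pumping lemma, w = xyz with |xy| ≤ p and |y| ≥ 1.
Since the first p symbols of w are all 0's and |xy| ≤ p, y lies entirely in the leading 0-block: y = 0^k for some k with 1 ≤ k ≤ p.
Since 1 ≤ k ≤ p, k divides p!; set t = 1 + p!/k. Then xy^t z has p + (p!/k)·k = p + p! copies of 0. Now the 0-count is p+p! and (1-count)+1 = (p+p!-1)+1 = p+p!, so i ≠ j+1 fails. So xy^t z = 0^{p+p!} 1^{p+p!-1} ∉ L.
Contradiction. Therefore L is not regular.

0^{p+p!} 1^{p+p!-1}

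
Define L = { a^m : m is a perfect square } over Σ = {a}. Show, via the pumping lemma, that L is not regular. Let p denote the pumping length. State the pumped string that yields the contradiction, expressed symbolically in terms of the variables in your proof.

a^{p²+k}

Assume L is regular. Let p be the pumping length given by the pumping lemma.
Take w = a^{p²} ∈ L with |w| = p² ≥ p.
The pumping lemma gives a decomposition w = xyz where |xy| ≤ p and |y| ≥ 1.
Then y = a^k for some k with 1 ≤ k ≤ p.
Pump with i = 2: xy^2z = a^{p²+k}. Since 1 ≤ k ≤ p, p² < p²+k ≤ p²+p < (p+1)², so p²+k lies strictly between consecutive squares and is not a perfect square. So xy^2z ∉ L.
This contradicts the pumping lemma, so L is not regular.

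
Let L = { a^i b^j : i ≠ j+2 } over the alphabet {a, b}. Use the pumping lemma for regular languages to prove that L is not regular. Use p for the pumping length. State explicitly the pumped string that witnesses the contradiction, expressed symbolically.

a^{p+p!} b^{p+p!-2}

Suppose for contradiction that L is regular, and let p be the pumping length.
Choose w = a^p b^{p+p!-2}. Since p ≠ (p+p!-2)+2 = p+p!, w ∈ L; and |w| ≥ p.
The pumping lemma gives a decomposition w = xyz where |xy| ≤ p and |y| ≥ 1.
Because |xy| ≤ p and w begins with p copies of a, we have y = a^k with 1 ≤ k ≤ p.
Since 1 ≤ k ≤ p, k divides p!; set t = 1 + p!/k. Then xy^t z has p + (p!/k)·k = p + p! copies of a. Now the a-count is p+p! and (b-count)+2 = (p+p!-2)+2 = p+p!, so i ≠ j+2 fails. So xy^t z = a^{p+p!} b^{p+p!-2} ∉ L.
This is a contradiction; hence L is not regular.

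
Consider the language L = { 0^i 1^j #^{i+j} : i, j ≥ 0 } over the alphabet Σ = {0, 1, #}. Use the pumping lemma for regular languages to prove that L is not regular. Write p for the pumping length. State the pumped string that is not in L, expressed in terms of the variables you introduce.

0^{p+k} 1^p #^{2p}

Suppose for contradiction that L is regular, and let p be the pumping length.
Take w = 0^p 1^p #^{2p} ∈ L (with i=j=p, i+j=2p), |w| = 4p ≥ p.
Write w = xyz as guaranteed by the lemma, with |xy| ≤ p and |y| ≥ 1.
Because |xy| ≤ p and w begins with p copies of 0, we have y = 0^k with 1 ≤ k ≤ p.
Consider xy^2z = 0^{p+k} 1^p #^{2p}. Now the 0- and 1-counts sum to 2p+k, but the #-count is 2p ≠ 2p+k. So xy^2z ∉ L.
Contradiction. Therefore L is not regular.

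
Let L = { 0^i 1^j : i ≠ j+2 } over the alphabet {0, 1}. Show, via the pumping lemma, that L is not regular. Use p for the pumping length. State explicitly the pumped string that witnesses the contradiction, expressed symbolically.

0^{p+p!} 1^{p+p!-2}

Assume L is regular; let p be its pumping constant.
Choose w = 0^p 1^{p+p!-2}. Since p ≠ (p+p!-2)+2 = p+p!, w ∈ L; and |w| ≥ p.
Write w = xyz as guaranteed by the lemma, with |xy| ≤ p and |y| > 0.
The first p characters of w are 0's, so xy (and hence y) consists only of 0's. Write y = 0^k, 1 ≤ k ≤ p.
Since 1 ≤ k ≤ p, k divides p!; set t = 1 + p!/k. Then xy^t z has p + (p!/k)·k = p + p! copies of 0. Now the 0-count is p+p! and (1-count)+2 = (p+p!-2)+2 = p+p!, so i ≠ j+2 fails. So xy^t z = 0^{p+p!} 1^{p+p!-2} ∉ L.
This contradicts the pumping lemma, so L is not regular.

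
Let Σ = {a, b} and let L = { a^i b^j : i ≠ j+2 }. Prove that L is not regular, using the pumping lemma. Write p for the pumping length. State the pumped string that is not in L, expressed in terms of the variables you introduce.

a^{p+p!} b^{p+p!-2}

Suppose for contradiction that L is regular, and let p be the pumping length.
Choose w = a^p b^{p+p!-2}. Since p ≠ (p+p!-2)+2 = p+p!, w ∈ L; and |w| ≥ p.
Write w = xyz as guaranteed by the lemma, with |xy| ≤ p and |y| > 0.
The first p characters of w are a's, so xy (and hence y) consists only of a's. Write y = a^k, 1 ≤ k ≤ p.
Since 1 ≤ k ≤ p, k divides p!; set t = 1 + p!/k. Then xy^t z has p + (p!/k)·k = p + p! copies of a. Now the a-count is p+p! and (b-count)+2 = (p+p!-2)+2 = p+p!, so i ≠ j+2 fails. So xy^t z = a^{p+p!} b^{p+p!-2} ∉ L.
This is a contradiction; hence L is not regular.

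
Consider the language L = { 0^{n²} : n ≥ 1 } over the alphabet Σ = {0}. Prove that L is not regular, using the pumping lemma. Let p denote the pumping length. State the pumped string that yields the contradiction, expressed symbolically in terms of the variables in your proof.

Assume L is regular. Let p be the pumping length given by the pumping lemma.
Take w = 0^{p²} ∈ L with |w| = p² ≥ p.
The pumping lemma gives a decomposition w = xyz where |xy| ≤ p and |y| ≥ 1.
Then y = 0^k for some k with 1 ≤ k ≤ p.
Pump with i = 2: xy^2z = 0^{p²+k}. Since 1 ≤ k ≤ p, p² < p²+k ≤ p²+p < (p+1)², so p²+k lies strictly between consecutive squares and is not a perfect square. So xy^2z ∉ L.
Contradiction. Therefore L is not regular.

0^{p²+k}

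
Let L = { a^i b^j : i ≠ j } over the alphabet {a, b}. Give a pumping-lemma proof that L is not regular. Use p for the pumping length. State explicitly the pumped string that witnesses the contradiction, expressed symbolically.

Assume L is regular. Let p be the pumping length given by the pumping lemma.
Choose w = a^p b^{p+p!}. Since p ≠ p+p!, w ∈ L; and |w| ≥ p.
The pumping lemma gives a decomposition w = xyz where |xy| ≤ p and y is nonempty.
Since the first p symbols of w are all a's and |xy| ≤ p, y lies entirely in the leading a-block: y = a^k for some k with 1 ≤ k ≤ p.
Since 1 ≤ k ≤ p, k divides p!; set t = 1 + p!/k. Then xy^t z has p + (p!/k)·k = p + p! copies of a. Now the a-count equals the b-count, so i ≠ j fails. So xy^t z = a^{p+p!} b^{p+p!} ∉ L.
Contradiction. Therefore L is not regular.

a^{p+p!} b^{p+p!}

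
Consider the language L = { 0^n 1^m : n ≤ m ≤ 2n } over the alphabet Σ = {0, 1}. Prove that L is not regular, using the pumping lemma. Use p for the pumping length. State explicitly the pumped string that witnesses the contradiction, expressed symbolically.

0^{p+k} 1^p

Suppose for contradiction that L is regular, and let p be the pumping length.
Take w = 0^p 1^p ∈ L (since p ≤ p ≤ 2p), with |w| = 2p ≥ p.
Write w = xyz as guaranteed by the lemma, with |xy| ≤ p and y is nonempty.
The first p characters of w are 0's, so xy (and hence y) consists only of 0's. Write y = 0^k, 1 ≤ k ≤ p.
Pump with i = 2: xy^2z = 0^{p+k} 1^p. Now n = p+k > p = m, so the condition n ≤ m fails. Thus xy^2z ∉ L.
This contradicts the pumping lemma, so L is not regular.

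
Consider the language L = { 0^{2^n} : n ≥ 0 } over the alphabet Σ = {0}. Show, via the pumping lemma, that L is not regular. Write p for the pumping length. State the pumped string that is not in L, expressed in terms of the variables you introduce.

Suppose for contradiction that L is regular, and let p be the pumping length.
Take w = 0^{2^p} ∈ L with |w| = 2^p ≥ p.
By the pumping lemma, w = xyz with |xy| ≤ p and |y| > 0.
Then y = 0^k for some k with 1 ≤ k ≤ p.
Pump with i = 2: xy^2z = 0^{2^p+k}. Since 1 ≤ k ≤ p < 2^p, we have 2^p < 2^p+k < 2^{p+1}, so 2^p+k is not a power of 2. So xy^2z ∉ L.
This contradicts the pumping lemma, so L is not regular.

0^{2^p+k}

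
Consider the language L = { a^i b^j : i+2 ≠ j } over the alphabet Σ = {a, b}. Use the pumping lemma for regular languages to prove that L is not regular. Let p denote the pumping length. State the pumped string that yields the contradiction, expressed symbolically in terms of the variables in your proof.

a^{p+p!} b^{p+p!+2}

Suppose for contradiction that L is regular, and let p be the pumping length.
Choose w = a^p b^{p+p!+2}. Since p ≠ (p+p!+2)-2 = p+p!, w ∈ L; and |w| ≥ p.
Write w = xyz as guaranteed by the lemma, with |xy| ≤ p and |y| ≥ 1.
The first p characters of w are a's, so xy (and hence y) consists only of a's. Write y = a^k, 1 ≤ k ≤ p.
Since 1 ≤ k ≤ p, k divides p!; set t = 1 + p!/k. Then xy^t z has p + (p!/k)·k = p + p! copies of a. Now the a-count is p+p! and (b-count)-2 = (p+p!+2)-2 = p+p!, so i+2 ≠ j fails. So xy^t z = a^{p+p!} b^{p+p!+2} ∉ L.
This is a contradiction; hence L is not regular.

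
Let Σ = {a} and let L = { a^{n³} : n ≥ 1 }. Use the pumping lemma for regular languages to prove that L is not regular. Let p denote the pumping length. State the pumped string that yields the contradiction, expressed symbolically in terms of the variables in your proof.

Assume L is regular; let p be its pumping constant.
Take w = a^{p³} ∈ L with |w| = p³ ≥ p.
Write w = xyz as guaranteed by the lemma, with |xy| ≤ p and |y| ≥ 1.
Then y = a^k for some k with 1 ≤ k ≤ p.
Pump with i = 2: xy^2z = a^{p³+k}. Since 1 ≤ k ≤ p, p³ < p³+k ≤ p³+p < p³+3p²+3p+1 = (p+1)³, so p³+k is not a perfect cube. So xy^2z ∉ L.
Contradiction. Therefore L is not regular.

a^{p³+k}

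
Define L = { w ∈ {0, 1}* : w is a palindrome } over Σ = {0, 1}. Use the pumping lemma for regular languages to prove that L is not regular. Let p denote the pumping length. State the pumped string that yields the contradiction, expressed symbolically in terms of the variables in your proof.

0^{p+k} 1 0^p

Assume L is regular; let p be its pumping constant.
Take w = 0^p 1 0^p, a palindrome of length 2p+1 ≥ p.
The pumping lemma gives a decomposition w = xyz where |xy| ≤ p and y is nonempty.
Because |xy| ≤ p and w begins with p copies of 0, we have y = 0^k with 1 ≤ k ≤ p.
Pump with i = 2: xy^2z = 0^{p+k} 1 0^p. Its reverse is 0^p 1 0^{p+k}, which differs from xy^2z since k ≥ 1. So xy^2z is not a palindrome and xy^2z ∉ L.
Contradiction. Therefore L is not regular.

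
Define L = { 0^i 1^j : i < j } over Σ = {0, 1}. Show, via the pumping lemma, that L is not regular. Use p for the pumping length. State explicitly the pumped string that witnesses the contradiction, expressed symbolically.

0^{p+k} 1^{p+1}

Assume L is regular; let p be its pumping constant.
Choose w = 0^p 1^{p+1} ∈ L, with |w| = 2p+1 ≥ p.
The pumping lemma gives a decomposition w = xyz where |xy| ≤ p and |y| > 0.
Since the first p symbols of w are all 0's and |xy| ≤ p, y lies entirely in the leading 0-block: y = 0^k for some k with 1 ≤ k ≤ p.
Consider xy^2z = 0^{p+k} 1^{p+1}. Since k ≥ 1, the 0-count p+k is at least p+1, so i < j fails; thus xy^2z ∉ L.
Contradiction. Therefore L is not regular.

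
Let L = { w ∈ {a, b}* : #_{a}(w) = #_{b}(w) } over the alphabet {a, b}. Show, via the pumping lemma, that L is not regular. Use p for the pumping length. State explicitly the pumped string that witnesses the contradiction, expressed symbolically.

a^{p+k} b^p

Assume L is regular; let p be its pumping constant.
Choose w = a^p b^p ∈ L with |w| = 2p ≥ p.
Write w = xyz as guaranteed by the lemma, with |xy| ≤ p and |y| ≥ 1.
Since the first p symbols of w are all a's and |xy| ≤ p, y lies entirely in the leading a-block: y = a^k for some k with 1 ≤ k ≤ p.
Pump with i = 2: xy^2z = a^{p+k} b^p has p+k occurrences of a but only p of b. Since k ≥ 1 the counts differ, so xy^2z ∉ L.
This contradicts the pumping lemma, so L is not regular.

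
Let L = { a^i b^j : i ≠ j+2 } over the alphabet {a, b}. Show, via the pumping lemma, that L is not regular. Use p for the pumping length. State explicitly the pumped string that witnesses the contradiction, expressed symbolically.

Assume L is regular. Let p be the pumping length given by the pumping lemma.
Choose w = a^p b^{p+p!-2}. Since p ≠ (p+p!-2)+2 = p+p!, w ∈ L; and |w| ≥ p.
The pumping lemma gives a decomposition w = xyz where |xy| ≤ p and |y| > 0.
Because |xy| ≤ p and w begins with p copies of a, we have y = a^k with 1 ≤ k ≤ p.
Since 1 ≤ k ≤ p, k divides p!; set t = 1 + p!/k. Then xy^t z has p + (p!/k)·k = p + p! copies of a. Now the a-count is p+p! and (b-count)+2 = (p+p!-2)+2 = p+p!, so i ≠ j+2 fails. So xy^t z = a^{p+p!} b^{p+p!-2} ∉ L.
Contradiction. Therefore L is not regular.

a^{p+p!} b^{p+p!-2}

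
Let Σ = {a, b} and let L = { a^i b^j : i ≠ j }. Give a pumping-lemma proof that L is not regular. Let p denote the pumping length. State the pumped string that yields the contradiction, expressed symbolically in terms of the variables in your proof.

a^{p+p!} b^{p+p!}

Toward a contradiction, assume L is regular with pumping length p.
Choose w = a^p b^{p+p!}. Since p ≠ p+p!, w ∈ L; and |w| ≥ p.
Write w = xyz as guaranteed by the lemma, with |xy| ≤ p and |y| > 0.
Because |xy| ≤ p and w begins with p copies of a, we have y = a^k with 1 ≤ k ≤ p.
Since 1 ≤ k ≤ p, k divides p!; set t = 1 + p!/k. Then xy^t z has p + (p!/k)·k = p + p! copies of a. Now the a-count equals the b-count, so i ≠ j fails. So xy^t z = a^{p+p!} b^{p+p!} ∉ L.
This contradicts the pumping lemma, so L is not regular.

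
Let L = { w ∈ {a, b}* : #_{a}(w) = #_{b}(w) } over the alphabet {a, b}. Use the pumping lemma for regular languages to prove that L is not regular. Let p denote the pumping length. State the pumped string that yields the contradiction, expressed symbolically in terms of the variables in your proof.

a^{p+k} b^p

Toward a contradiction, assume L is regular with pumping length p.
Choose w = a^p b^p ∈ L with |w| = 2p ≥ p.
The pumping lemma gives a decomposition w = xyz where |xy| ≤ p and |y| ≥ 1.
Because |xy| ≤ p and w begins with p copies of a, we have y = a^k with 1 ≤ k ≤ p.
Pump with i = 2: xy^2z = a^{p+k} b^p has p+k occurrences of a but only p of b. Since k ≥ 1 the counts differ, so xy^2z ∉ L.
This is a contradiction; hence L is not regular.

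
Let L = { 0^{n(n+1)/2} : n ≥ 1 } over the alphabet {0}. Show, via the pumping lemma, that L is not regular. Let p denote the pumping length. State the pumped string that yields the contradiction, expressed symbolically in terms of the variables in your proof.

Toward a contradiction, assume L is regular with pumping length p.
Take w = 0^{p(p+1)/2} ∈ L with |w| = p(p+1)/2 ≥ p.
By the pumping lemma, w = xyz with |xy| ≤ p and |y| ≥ 1.
Then y = 0^k for some k with 1 ≤ k ≤ p.
Pump with i = 2: xy^2z = 0^{p(p+1)/2+k}. Since 1 ≤ k ≤ p, p(p+1)/2 < p(p+1)/2+k ≤ p(p+1)/2+p < (p+1)(p+2)/2, so p(p+1)/2+k is strictly between consecutive triangular numbers. So xy^2z ∉ L.
Contradiction. Therefore L is not regular.

0^{p(p+1)/2+k}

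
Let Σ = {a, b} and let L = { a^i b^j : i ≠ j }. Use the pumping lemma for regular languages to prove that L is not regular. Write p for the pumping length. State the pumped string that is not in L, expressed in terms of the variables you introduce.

a^{p+p!} b^{p+p!}

Assume L is regular; let p be its pumping constant.
Choose w = a^p b^{p+p!}. Since p ≠ p+p!, w ∈ L; and |w| ≥ p.
By the pumping lemma, w = xyz with |xy| ≤ p and y is nonempty.
Because |xy| ≤ p and w begins with p copies of a, we have y = a^k with 1 ≤ k ≤ p.
Since 1 ≤ k ≤ p, k divides p!; set t = 1 + p!/k. Then xy^t z has p + (p!/k)·k = p + p! copies of a. Now the a-count equals the b-count, so i ≠ j fails. So xy^t z = a^{p+p!} b^{p+p!} ∉ L.
This contradicts the pumping lemma, so L is not regular.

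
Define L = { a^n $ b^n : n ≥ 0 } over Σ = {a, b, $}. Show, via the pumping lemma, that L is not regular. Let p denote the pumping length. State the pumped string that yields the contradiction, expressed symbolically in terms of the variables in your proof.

Assume L is regular; let p be its pumping constant.
Take w = a^p $ b^p ∈ L with |w| = 2p+1 ≥ p.
The pumping lemma gives a decomposition w = xyz where |xy| ≤ p and |y| ≥ 1.
The first p characters of w are a's, so xy (and hence y) consists only of a's. Write y = a^k, 1 ≤ k ≤ p.
Pump with i = 2: xy^2z = a^{p+k} $ b^p, which would require p+k = p. But k ≥ 1, so xy^2z ∉ L.
This contradicts the pumping lemma, so L is not regular.

a^{p+k} $ b^p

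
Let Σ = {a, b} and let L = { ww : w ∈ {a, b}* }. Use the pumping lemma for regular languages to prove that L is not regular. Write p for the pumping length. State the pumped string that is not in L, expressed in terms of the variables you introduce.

a^{p+k} b^p a^p b^p

Toward a contradiction, assume L is regular with pumping length p.
Take w = a^p b^p a^p b^p = uu where u = a^pb^p; then w ∈ L and |w| = 4p ≥ p.
Write w = xyz as guaranteed by the lemma, with |xy| ≤ p and y is nonempty.
Because |xy| ≤ p and w begins with p copies of a, we have y = a^k with 1 ≤ k ≤ p.
Pump with i = 2: xy^2z = a^{p+k} b^p a^p b^p, of length 4p+k. Suppose this equals vv. The string starts with a and ends with b, so v does too; thus the boundary between the two copies of v is a b→a transition. There is exactly one such transition, at position 2p+k, so |v| = 2p+k and |vv| = 4p+2k ≠ 4p+k since k ≥ 1. So xy^2z ∉ L.
This is a contradiction; hence L is not regular.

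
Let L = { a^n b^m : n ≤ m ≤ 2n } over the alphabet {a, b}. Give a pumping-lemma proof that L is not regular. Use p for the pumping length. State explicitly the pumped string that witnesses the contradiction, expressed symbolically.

Assume L is regular; let p be its pumping constant.
Take w = a^p b^p ∈ L (since p ≤ p ≤ 2p), with |w| = 2p ≥ p.
By the pumping lemma, w = xyz with |xy| ≤ p and y is nonempty.
The first p characters of w are a's, so xy (and hence y) consists only of a's. Write y = a^k, 1 ≤ k ≤ p.
Pump with i = 2: xy^2z = a^{p+k} b^p. Now n = p+k > p = m, so the condition n ≤ m fails. Thus xy^2z ∉ L.
Contradiction. Therefore L is not regular.

a^{p+k} b^p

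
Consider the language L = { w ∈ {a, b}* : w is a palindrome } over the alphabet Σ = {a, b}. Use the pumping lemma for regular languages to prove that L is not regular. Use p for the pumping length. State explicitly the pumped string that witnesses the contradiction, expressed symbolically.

a^{p+k} b a^p

Suppose for contradiction that L is regular, and let p be the pumping length.
Take w = a^p b a^p, a palindrome of length 2p+1 ≥ p.
By the pumping lemma, w = xyz with |xy| ≤ p and |y| ≥ 1.
Because |xy| ≤ p and w begins with p copies of a, we have y = a^k with 1 ≤ k ≤ p.
Pump with i = 2: xy^2z = a^{p+k} b a^p. Its reverse is a^p b a^{p+k}, which differs from xy^2z since k ≥ 1. So xy^2z is not a palindrome and xy^2z ∉ L.
Contradiction. Therefore L is not regular.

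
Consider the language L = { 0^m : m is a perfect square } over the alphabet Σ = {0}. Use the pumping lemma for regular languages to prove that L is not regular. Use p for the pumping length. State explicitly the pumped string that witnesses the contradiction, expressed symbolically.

Toward a contradiction, assume L is regular with pumping length p.
Take w = 0^{p²} ∈ L with |w| = p² ≥ p.
By the pumping lemma, w = xyz with |xy| ≤ p and |y| ≥ 1.
Then y = 0^k for some k with 1 ≤ k ≤ p.
Pump with i = 2: xy^2z = 0^{p²+k}. Since 1 ≤ k ≤ p, p² < p²+k ≤ p²+p < (p+1)², so p²+k lies strictly between consecutive squares and is not a perfect square. So xy^2z ∉ L.
This contradicts the pumping lemma, so L is not regular.

0^{p²+k}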